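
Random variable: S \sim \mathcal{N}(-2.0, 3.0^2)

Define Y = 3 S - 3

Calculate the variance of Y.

For Y = aS + b: Var(Y) = a² * Var(S)
Var(S) = 3.0^2 = 9
Var(Y) = 3² * 9 = 9 * 9 = 81

81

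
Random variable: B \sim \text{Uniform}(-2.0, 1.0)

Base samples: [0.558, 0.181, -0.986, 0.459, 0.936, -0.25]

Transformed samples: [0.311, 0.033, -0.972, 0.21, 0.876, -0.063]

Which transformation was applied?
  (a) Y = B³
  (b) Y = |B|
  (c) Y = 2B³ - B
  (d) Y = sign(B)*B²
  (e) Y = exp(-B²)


Checking option (d) Y = sign(B)*B²:
  B = 0.558 -> Y = 0.311 ✓
  B = 0.181 -> Y = 0.033 ✓
  B = -0.986 -> Y = -0.972 ✓
All samples match this transformation.

(d) sign(B)*B²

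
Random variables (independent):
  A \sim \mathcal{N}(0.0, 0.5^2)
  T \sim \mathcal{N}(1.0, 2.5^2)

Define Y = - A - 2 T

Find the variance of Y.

For independent RVs: Var(aX + bY) = a²Var(X) + b²Var(Y)
Var(A) = 0.25
Var(T) = 6.25
Var(Y) = (-1)²*0.25 + (-2)²*6.25
= 1*0.25 + 4*6.25 = 25.25

25.25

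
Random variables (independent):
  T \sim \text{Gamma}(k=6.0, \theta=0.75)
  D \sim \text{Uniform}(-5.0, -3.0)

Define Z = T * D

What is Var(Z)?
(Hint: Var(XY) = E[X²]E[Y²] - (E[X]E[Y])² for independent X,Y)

Var(XY) = E[X²]E[Y²] - (E[X]E[Y])²
E[T] = 4.5, Var(T) = 3.375
E[D] = -4, Var(D) = 0.33333333
E[T²] = 3.375 + 4.5² = 23.625
E[D²] = 0.33333333 + (-4)² = 16.333333
Var(Z) = 23.625*16.333333 - (4.5*(-4))²
= 385.875 - 324 = 61.875

61.875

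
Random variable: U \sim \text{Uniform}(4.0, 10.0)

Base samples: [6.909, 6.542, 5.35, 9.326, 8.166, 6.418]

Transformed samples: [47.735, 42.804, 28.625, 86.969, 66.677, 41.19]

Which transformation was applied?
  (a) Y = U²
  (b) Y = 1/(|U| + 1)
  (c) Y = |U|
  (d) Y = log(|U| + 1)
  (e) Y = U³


Checking option (a) Y = U²:
  U = 6.909 -> Y = 47.735 ✓
  U = 6.542 -> Y = 42.804 ✓
  U = 5.35 -> Y = 28.625 ✓
All samples match this transformation.

(a) U²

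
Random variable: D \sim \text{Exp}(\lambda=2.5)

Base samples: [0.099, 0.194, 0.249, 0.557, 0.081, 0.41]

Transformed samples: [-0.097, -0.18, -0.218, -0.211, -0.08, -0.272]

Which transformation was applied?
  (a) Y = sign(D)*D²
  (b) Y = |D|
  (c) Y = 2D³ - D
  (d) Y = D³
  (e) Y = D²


Checking option (c) Y = 2D³ - D:
  D = 0.099 -> Y = -0.097 ✓
  D = 0.194 -> Y = -0.18 ✓
  D = 0.249 -> Y = -0.218 ✓
All samples match this transformation.

(c) 2D³ - D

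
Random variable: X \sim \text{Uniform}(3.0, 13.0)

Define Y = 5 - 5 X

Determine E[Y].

For Y = -5X + 5:
E[Y] = -5 * E[X] + 5
E[X] = (3 + 13)/2 = 8
E[Y] = -5 * 8 + 5 = -35

-35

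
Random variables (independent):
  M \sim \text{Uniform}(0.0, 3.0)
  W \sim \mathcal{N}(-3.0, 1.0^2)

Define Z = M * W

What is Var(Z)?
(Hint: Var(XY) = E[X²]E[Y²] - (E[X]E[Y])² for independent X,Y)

Var(XY) = E[X²]E[Y²] - (E[X]E[Y])²
E[M] = 1.5, Var(M) = 0.75
E[W] = -3, Var(W) = 1
E[M²] = 0.75 + 1.5² = 3
E[W²] = 1 + (-3)² = 10
Var(Z) = 3*10 - (1.5*(-3))²
= 30 - 20.25 = 9.75

9.75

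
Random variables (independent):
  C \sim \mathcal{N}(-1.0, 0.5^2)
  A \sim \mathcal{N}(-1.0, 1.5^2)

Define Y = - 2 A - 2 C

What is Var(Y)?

For independent RVs: Var(aX + bY) = a²Var(X) + b²Var(Y)
Var(C) = 0.25
Var(A) = 2.25
Var(Y) = (-2)²*0.25 + (-2)²*2.25
= 4*0.25 + 4*2.25 = 10

10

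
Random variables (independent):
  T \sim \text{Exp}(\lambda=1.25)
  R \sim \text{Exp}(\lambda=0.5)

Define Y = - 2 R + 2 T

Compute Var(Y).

For independent RVs: Var(aX + bY) = a²Var(X) + b²Var(Y)
Var(T) = 0.64
Var(R) = 4
Var(Y) = 2²*0.64 + (-2)²*4
= 4*0.64 + 4*4 = 18.56

18.56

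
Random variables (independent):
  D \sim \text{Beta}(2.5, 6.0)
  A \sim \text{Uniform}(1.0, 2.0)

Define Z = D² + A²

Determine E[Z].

E[Z] = E[D²] + E[A²]
E[D²] = Var(D) + E[D]² = 0.021853943 + 0.08650519 = 0.10835913
E[A²] = Var(A) + E[A]² = 0.083333333 + 2.25 = 2.3333333
E[Z] = 0.10835913 + 2.3333333 = 2.4416925

2.4416925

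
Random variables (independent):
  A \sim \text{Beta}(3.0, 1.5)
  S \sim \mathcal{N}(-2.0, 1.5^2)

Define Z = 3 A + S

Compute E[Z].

E[Z] = 3*E[A] + 1*E[S]
E[A] = 0.66666667
E[S] = -2
E[Z] = 3*0.66666667 + 1*(-2) = 0

0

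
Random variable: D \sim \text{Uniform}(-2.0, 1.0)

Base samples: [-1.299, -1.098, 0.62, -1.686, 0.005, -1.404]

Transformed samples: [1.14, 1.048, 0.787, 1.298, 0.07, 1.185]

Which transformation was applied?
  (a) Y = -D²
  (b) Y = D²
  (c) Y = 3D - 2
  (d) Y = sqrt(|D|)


Checking option (d) Y = sqrt(|D|):
  D = -1.299 -> Y = 1.14 ✓
  D = -1.098 -> Y = 1.048 ✓
  D = 0.62 -> Y = 0.787 ✓
All samples match this transformation.

(d) sqrt(|D|)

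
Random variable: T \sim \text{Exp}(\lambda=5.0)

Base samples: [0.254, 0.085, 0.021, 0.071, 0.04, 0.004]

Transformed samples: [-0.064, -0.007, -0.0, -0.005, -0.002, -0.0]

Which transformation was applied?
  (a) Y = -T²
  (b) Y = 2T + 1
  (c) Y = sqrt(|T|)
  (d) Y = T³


Checking option (a) Y = -T²:
  T = 0.254 -> Y = -0.064 ✓
  T = 0.085 -> Y = -0.007 ✓
  T = 0.021 -> Y = -0.0 ✓
All samples match this transformation.

(a) -T²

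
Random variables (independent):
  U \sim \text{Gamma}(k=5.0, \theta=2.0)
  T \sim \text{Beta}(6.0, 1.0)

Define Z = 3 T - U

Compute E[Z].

E[Z] = -1*E[U] + 3*E[T]
E[U] = 10
E[T] = 0.85714286
E[Z] = -1*10 + 3*0.85714286 = -7.4285714

-7.4285714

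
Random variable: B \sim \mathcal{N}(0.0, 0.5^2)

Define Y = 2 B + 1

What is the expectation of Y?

For Y = 2B + 1:
E[Y] = 2 * E[B] + 1
E[B] = 0.0 = 0
E[Y] = 2 * 0 + 1 = 1

1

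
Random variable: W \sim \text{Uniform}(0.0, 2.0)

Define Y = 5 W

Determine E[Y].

For Y = 5W:
E[Y] = 5 * E[W]
E[W] = (0 + 2)/2 = 1
E[Y] = 5 * 1 = 5

5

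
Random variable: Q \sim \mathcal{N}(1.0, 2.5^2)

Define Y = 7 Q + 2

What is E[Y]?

For Y = 7Q + 2:
E[Y] = 7 * E[Q] + 2
E[Q] = 1.0 = 1
E[Y] = 7 * 1 + 2 = 9

9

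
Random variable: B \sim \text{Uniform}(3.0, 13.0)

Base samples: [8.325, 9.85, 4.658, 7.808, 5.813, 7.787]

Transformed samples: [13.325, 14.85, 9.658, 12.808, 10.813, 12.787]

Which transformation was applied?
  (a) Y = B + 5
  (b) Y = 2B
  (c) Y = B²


Checking option (a) Y = B + 5:
  B = 8.325 -> Y = 13.325 ✓
  B = 9.85 -> Y = 14.85 ✓
  B = 4.658 -> Y = 9.658 ✓
All samples match this transformation.

(a) B + 5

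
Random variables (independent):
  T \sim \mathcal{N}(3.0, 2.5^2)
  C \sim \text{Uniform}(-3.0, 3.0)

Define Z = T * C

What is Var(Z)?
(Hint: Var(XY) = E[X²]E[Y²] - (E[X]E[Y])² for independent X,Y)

Var(XY) = E[X²]E[Y²] - (E[X]E[Y])²
E[T] = 3, Var(T) = 6.25
E[C] = 0, Var(C) = 3
E[T²] = 6.25 + 3² = 15.25
E[C²] = 3 + 0² = 3
Var(Z) = 15.25*3 - (3*0)²
= 45.75 - 0 = 45.75

45.75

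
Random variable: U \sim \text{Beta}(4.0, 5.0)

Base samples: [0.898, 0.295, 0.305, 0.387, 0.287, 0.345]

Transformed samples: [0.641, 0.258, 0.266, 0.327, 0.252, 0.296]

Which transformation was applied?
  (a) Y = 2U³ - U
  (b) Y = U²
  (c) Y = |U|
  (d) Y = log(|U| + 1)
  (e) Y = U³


Checking option (d) Y = log(|U| + 1):
  U = 0.898 -> Y = 0.641 ✓
  U = 0.295 -> Y = 0.258 ✓
  U = 0.305 -> Y = 0.266 ✓
All samples match this transformation.

(d) log(|U| + 1)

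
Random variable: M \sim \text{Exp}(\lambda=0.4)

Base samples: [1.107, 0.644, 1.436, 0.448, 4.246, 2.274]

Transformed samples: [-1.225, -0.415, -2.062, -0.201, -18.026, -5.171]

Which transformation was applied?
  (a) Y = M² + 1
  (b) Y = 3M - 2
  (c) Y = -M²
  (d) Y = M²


Checking option (c) Y = -M²:
  M = 1.107 -> Y = -1.225 ✓
  M = 0.644 -> Y = -0.415 ✓
  M = 1.436 -> Y = -2.062 ✓
All samples match this transformation.

(c) -M²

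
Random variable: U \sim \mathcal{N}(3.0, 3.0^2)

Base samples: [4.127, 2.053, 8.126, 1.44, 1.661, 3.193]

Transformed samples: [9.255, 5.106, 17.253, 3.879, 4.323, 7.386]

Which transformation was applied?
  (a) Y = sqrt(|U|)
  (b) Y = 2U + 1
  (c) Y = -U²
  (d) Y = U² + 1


Checking option (b) Y = 2U + 1:
  U = 4.127 -> Y = 9.255 ✓
  U = 2.053 -> Y = 5.106 ✓
  U = 8.126 -> Y = 17.253 ✓
All samples match this transformation.

(b) 2U + 1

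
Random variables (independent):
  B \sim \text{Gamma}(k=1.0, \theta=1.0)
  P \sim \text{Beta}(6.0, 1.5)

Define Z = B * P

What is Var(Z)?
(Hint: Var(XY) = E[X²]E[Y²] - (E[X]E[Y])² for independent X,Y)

Var(XY) = E[X²]E[Y²] - (E[X]E[Y])²
E[B] = 1, Var(B) = 1
E[P] = 0.8, Var(P) = 0.018823529
E[B²] = 1 + 1² = 2
E[P²] = 0.018823529 + 0.8² = 0.65882353
Var(Z) = 2*0.65882353 - (1*0.8)²
= 1.3176471 - 0.64 = 0.67764706

0.67764706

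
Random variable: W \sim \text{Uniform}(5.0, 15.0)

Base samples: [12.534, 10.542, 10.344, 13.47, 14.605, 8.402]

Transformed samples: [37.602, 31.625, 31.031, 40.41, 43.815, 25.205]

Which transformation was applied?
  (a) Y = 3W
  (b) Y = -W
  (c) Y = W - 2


Checking option (a) Y = 3W:
  W = 12.534 -> Y = 37.602 ✓
  W = 10.542 -> Y = 31.625 ✓
  W = 10.344 -> Y = 31.031 ✓
All samples match this transformation.

(a) 3W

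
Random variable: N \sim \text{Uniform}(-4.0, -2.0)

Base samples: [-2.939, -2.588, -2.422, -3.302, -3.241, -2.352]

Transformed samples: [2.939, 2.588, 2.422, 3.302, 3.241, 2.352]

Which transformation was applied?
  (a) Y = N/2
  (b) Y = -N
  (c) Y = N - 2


Checking option (b) Y = -N:
  N = -2.939 -> Y = 2.939 ✓
  N = -2.588 -> Y = 2.588 ✓
  N = -2.422 -> Y = 2.422 ✓
All samples match this transformation.

(b) -N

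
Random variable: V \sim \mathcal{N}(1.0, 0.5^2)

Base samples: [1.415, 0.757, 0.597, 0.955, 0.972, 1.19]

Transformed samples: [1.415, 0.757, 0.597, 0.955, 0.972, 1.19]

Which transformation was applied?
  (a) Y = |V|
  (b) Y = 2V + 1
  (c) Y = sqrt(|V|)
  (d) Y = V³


Checking option (a) Y = |V|:
  V = 1.415 -> Y = 1.415 ✓
  V = 0.757 -> Y = 0.757 ✓
  V = 0.597 -> Y = 0.597 ✓
All samples match this transformation.

(a) |V|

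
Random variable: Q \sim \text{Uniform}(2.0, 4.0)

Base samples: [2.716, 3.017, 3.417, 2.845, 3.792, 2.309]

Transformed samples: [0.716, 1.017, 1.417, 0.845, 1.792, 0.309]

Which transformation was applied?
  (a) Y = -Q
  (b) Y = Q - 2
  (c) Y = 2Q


Checking option (b) Y = Q - 2:
  Q = 2.716 -> Y = 0.716 ✓
  Q = 3.017 -> Y = 1.017 ✓
  Q = 3.417 -> Y = 1.417 ✓
All samples match this transformation.

(b) Q - 2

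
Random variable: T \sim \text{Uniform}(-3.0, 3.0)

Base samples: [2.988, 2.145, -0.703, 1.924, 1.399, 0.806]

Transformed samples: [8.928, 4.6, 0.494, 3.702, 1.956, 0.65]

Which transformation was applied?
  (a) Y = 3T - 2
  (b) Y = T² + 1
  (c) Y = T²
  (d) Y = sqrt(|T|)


Checking option (c) Y = T²:
  T = 2.988 -> Y = 8.928 ✓
  T = 2.145 -> Y = 4.6 ✓
  T = -0.703 -> Y = 0.494 ✓
All samples match this transformation.

(c) T²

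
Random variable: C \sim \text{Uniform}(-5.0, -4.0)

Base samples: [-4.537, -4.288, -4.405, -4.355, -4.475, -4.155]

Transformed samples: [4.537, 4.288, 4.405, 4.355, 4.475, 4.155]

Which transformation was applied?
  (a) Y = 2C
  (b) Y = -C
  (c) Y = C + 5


Checking option (b) Y = -C:
  C = -4.537 -> Y = 4.537 ✓
  C = -4.288 -> Y = 4.288 ✓
  C = -4.405 -> Y = 4.405 ✓
All samples match this transformation.

(b) -C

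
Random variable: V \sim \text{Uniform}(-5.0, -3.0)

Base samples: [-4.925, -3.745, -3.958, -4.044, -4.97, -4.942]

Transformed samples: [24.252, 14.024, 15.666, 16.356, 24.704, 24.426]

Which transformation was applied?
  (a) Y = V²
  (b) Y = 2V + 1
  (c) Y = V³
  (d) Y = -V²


Checking option (a) Y = V²:
  V = -4.925 -> Y = 24.252 ✓
  V = -3.745 -> Y = 14.024 ✓
  V = -3.958 -> Y = 15.666 ✓
All samples match this transformation.

(a) V²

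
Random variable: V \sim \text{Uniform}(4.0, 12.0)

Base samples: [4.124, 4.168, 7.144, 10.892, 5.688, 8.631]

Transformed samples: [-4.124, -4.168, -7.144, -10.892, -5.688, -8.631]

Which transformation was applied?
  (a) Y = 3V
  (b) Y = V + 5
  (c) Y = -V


Checking option (c) Y = -V:
  V = 4.124 -> Y = -4.124 ✓
  V = 4.168 -> Y = -4.168 ✓
  V = 7.144 -> Y = -7.144 ✓
All samples match this transformation.

(c) -V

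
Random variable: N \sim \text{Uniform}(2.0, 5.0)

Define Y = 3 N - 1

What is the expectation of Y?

For Y = 3N - 1:
E[Y] = 3 * E[N] - 1
E[N] = (2 + 5)/2 = 3.5
E[Y] = 3 * 3.5 - 1 = 9.5

9.5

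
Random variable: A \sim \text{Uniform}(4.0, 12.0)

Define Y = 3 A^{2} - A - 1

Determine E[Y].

E[Y] = 3*E[A²] - 1*E[A] - 1
E[A] = 8
E[A²] = Var(A) + (E[A])² = 5.3333333 + 64 = 69.333333
E[Y] = 3*69.333333 - 1*8 - 1 = 199

199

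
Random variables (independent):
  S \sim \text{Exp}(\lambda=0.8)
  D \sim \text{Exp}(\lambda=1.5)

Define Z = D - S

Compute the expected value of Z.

E[Z] = -1*E[S] + 1*E[D]
E[S] = 1.25
E[D] = 0.66666667
E[Z] = -1*1.25 + 1*0.66666667 = -0.58333333

-0.58333333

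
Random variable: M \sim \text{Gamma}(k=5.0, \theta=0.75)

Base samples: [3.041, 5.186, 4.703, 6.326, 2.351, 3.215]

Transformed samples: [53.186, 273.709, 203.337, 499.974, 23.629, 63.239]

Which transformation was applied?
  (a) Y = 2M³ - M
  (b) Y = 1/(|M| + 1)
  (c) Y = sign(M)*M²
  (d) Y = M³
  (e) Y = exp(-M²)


Checking option (a) Y = 2M³ - M:
  M = 3.041 -> Y = 53.186 ✓
  M = 5.186 -> Y = 273.709 ✓
  M = 4.703 -> Y = 203.337 ✓
All samples match this transformation.

(a) 2M³ - M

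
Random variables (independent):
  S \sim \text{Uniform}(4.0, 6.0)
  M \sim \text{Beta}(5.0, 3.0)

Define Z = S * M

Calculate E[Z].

For independent RVs: E[XY] = E[X]*E[Y]
E[S] = 5
E[M] = 0.625
E[Z] = 5 * 0.625 = 3.125

3.125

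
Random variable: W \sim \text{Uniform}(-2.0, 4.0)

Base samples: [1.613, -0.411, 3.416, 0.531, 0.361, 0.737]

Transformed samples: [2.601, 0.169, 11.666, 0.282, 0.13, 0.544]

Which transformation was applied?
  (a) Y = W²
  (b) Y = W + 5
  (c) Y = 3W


Checking option (a) Y = W²:
  W = 1.613 -> Y = 2.601 ✓
  W = -0.411 -> Y = 0.169 ✓
  W = 3.416 -> Y = 11.666 ✓
All samples match this transformation.

(a) W²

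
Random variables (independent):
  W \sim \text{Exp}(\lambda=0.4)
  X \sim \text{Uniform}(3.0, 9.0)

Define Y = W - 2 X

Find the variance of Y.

For independent RVs: Var(aX + bY) = a²Var(X) + b²Var(Y)
Var(W) = 6.25
Var(X) = 3
Var(Y) = 1²*6.25 + (-2)²*3
= 1*6.25 + 4*3 = 18.25

18.25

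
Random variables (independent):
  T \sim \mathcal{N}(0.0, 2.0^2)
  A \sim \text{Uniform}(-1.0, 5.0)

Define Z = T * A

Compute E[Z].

For independent RVs: E[XY] = E[X]*E[Y]
E[T] = 0
E[A] = 2
E[Z] = 0 * 2 = 0

0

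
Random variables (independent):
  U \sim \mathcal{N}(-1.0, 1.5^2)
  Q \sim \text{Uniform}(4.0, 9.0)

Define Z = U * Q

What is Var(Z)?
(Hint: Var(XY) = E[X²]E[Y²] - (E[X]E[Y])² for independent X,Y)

Var(XY) = E[X²]E[Y²] - (E[X]E[Y])²
E[U] = -1, Var(U) = 2.25
E[Q] = 6.5, Var(Q) = 2.0833333
E[U²] = 2.25 + (-1)² = 3.25
E[Q²] = 2.0833333 + 6.5² = 44.333333
Var(Z) = 3.25*44.333333 - (-1*6.5)²
= 144.08333 - 42.25 = 101.83333

101.83333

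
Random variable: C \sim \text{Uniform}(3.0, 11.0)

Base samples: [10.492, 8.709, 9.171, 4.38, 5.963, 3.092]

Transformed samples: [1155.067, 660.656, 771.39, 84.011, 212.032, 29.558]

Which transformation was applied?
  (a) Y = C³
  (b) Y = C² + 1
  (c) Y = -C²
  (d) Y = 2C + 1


Checking option (a) Y = C³:
  C = 10.492 -> Y = 1155.067 ✓
  C = 8.709 -> Y = 660.656 ✓
  C = 9.171 -> Y = 771.39 ✓
All samples match this transformation.

(a) C³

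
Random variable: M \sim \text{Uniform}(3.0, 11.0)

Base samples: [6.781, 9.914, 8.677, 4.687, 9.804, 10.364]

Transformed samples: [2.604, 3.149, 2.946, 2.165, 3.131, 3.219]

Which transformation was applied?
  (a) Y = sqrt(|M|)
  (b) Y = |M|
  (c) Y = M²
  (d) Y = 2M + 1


Checking option (a) Y = sqrt(|M|):
  M = 6.781 -> Y = 2.604 ✓
  M = 9.914 -> Y = 3.149 ✓
  M = 8.677 -> Y = 2.946 ✓
All samples match this transformation.

(a) sqrt(|M|)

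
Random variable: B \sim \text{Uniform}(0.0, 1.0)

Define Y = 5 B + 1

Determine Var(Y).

For Y = aB + b: Var(Y) = a² * Var(B)
Var(B) = (1 - 0)^2/12 = 0.083333333
Var(Y) = 5² * 0.083333333 = 25 * 0.083333333 = 2.0833333

2.0833333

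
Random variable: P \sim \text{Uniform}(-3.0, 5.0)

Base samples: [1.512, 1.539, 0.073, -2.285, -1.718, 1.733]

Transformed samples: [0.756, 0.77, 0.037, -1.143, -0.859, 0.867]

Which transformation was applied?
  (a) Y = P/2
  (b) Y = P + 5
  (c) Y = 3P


Checking option (a) Y = P/2:
  P = 1.512 -> Y = 0.756 ✓
  P = 1.539 -> Y = 0.77 ✓
  P = 0.073 -> Y = 0.037 ✓
All samples match this transformation.

(a) P/2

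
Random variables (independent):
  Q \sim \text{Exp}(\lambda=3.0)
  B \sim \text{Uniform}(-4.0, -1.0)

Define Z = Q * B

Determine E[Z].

For independent RVs: E[XY] = E[X]*E[Y]
E[Q] = 0.33333333
E[B] = -2.5
E[Z] = 0.33333333 * (-2.5) = -0.83333333

-0.83333333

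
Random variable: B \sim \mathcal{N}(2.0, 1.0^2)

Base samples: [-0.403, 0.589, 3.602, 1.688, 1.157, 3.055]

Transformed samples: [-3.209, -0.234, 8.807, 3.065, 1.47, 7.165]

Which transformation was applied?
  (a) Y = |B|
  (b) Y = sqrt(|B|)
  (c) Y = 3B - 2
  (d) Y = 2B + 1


Checking option (c) Y = 3B - 2:
  B = -0.403 -> Y = -3.209 ✓
  B = 0.589 -> Y = -0.234 ✓
  B = 3.602 -> Y = 8.807 ✓
All samples match this transformation.

(c) 3B - 2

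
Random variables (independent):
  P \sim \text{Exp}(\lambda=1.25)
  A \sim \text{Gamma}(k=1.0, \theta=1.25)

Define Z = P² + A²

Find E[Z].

E[Z] = E[P²] + E[A²]
E[P²] = Var(P) + E[P]² = 0.64 + 0.64 = 1.28
E[A²] = Var(A) + E[A]² = 1.5625 + 1.5625 = 3.125
E[Z] = 1.28 + 3.125 = 4.405

4.405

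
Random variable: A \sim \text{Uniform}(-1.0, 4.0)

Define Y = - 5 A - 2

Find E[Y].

For Y = -5A - 2:
E[Y] = -5 * E[A] - 2
E[A] = (-1 + 4)/2 = 1.5
E[Y] = -5 * 1.5 - 2 = -9.5

-9.5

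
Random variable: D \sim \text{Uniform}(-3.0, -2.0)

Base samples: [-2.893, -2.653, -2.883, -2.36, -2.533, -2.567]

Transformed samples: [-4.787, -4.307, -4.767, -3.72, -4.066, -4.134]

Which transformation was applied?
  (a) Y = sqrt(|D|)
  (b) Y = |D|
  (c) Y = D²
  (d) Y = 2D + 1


Checking option (d) Y = 2D + 1:
  D = -2.893 -> Y = -4.787 ✓
  D = -2.653 -> Y = -4.307 ✓
  D = -2.883 -> Y = -4.767 ✓
All samples match this transformation.

(d) 2D + 1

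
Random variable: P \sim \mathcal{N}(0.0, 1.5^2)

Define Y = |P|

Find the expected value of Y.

For X ~ N(0, 1.5²), E[|X|] = sigma * sqrt(2/pi)
= 1.5 * sqrt(2/pi) = 1.1968268

1.1968268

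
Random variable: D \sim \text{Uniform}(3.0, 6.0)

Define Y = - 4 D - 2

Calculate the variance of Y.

For Y = aD + b: Var(Y) = a² * Var(D)
Var(D) = (6 - 3)^2/12 = 0.75
Var(Y) = (-4)² * 0.75 = 16 * 0.75 = 12

12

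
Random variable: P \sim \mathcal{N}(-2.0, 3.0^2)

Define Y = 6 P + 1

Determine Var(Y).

For Y = aP + b: Var(Y) = a² * Var(P)
Var(P) = 3.0^2 = 9
Var(Y) = 6² * 9 = 36 * 9 = 324

324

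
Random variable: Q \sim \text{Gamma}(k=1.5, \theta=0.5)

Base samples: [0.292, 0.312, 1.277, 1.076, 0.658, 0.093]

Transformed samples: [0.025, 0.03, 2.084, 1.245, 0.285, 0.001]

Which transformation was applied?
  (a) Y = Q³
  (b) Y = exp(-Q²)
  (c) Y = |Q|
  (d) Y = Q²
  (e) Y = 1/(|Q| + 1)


Checking option (a) Y = Q³:
  Q = 0.292 -> Y = 0.025 ✓
  Q = 0.312 -> Y = 0.03 ✓
  Q = 1.277 -> Y = 2.084 ✓
All samples match this transformation.

(a) Q³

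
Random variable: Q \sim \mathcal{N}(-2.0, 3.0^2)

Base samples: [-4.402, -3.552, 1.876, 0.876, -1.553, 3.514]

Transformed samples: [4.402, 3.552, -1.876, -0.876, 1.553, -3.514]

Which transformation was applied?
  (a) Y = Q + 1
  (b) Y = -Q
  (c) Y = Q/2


Checking option (b) Y = -Q:
  Q = -4.402 -> Y = 4.402 ✓
  Q = -3.552 -> Y = 3.552 ✓
  Q = 1.876 -> Y = -1.876 ✓
All samples match this transformation.

(b) -Q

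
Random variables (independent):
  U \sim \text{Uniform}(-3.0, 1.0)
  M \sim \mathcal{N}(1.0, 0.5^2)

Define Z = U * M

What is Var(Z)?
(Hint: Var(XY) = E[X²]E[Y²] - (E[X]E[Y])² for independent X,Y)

Var(XY) = E[X²]E[Y²] - (E[X]E[Y])²
E[U] = -1, Var(U) = 1.3333333
E[M] = 1, Var(M) = 0.25
E[U²] = 1.3333333 + (-1)² = 2.3333333
E[M²] = 0.25 + 1² = 1.25
Var(Z) = 2.3333333*1.25 - (-1*1)²
= 2.9166667 - 1 = 1.9166667

1.9166667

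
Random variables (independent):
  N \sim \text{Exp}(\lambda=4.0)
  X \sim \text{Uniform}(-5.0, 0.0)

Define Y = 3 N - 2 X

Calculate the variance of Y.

For independent RVs: Var(aX + bY) = a²Var(X) + b²Var(Y)
Var(N) = 0.0625
Var(X) = 2.0833333
Var(Y) = 3²*0.0625 + (-2)²*2.0833333
= 9*0.0625 + 4*2.0833333 = 8.8958333

8.8958333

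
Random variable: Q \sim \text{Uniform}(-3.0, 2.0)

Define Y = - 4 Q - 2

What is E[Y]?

For Y = -4Q - 2:
E[Y] = -4 * E[Q] - 2
E[Q] = (-3 + 2)/2 = -0.5
E[Y] = -4 * (-0.5) - 2 = 0

0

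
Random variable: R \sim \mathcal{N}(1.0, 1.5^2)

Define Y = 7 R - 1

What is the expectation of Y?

For Y = 7R - 1:
E[Y] = 7 * E[R] - 1
E[R] = 1.0 = 1
E[Y] = 7 * 1 - 1 = 6

6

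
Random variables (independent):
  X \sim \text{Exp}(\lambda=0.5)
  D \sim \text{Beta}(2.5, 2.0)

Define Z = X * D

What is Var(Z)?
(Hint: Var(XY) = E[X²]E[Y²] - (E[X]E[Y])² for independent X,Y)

Var(XY) = E[X²]E[Y²] - (E[X]E[Y])²
E[X] = 2, Var(X) = 4
E[D] = 0.55555556, Var(D) = 0.044893378
E[X²] = 4 + 2² = 8
E[D²] = 0.044893378 + 0.55555556² = 0.35353535
Var(Z) = 8*0.35353535 - (2*0.55555556)²
= 2.8282828 - 1.2345679 = 1.5937149

1.5937149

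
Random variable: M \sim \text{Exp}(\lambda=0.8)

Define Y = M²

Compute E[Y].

E[M²] = Var(M) + (E[M])² = 1.5625 + 1.5625 = 3.125

3.125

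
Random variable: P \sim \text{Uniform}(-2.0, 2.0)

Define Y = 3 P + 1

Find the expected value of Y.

For Y = 3P + 1:
E[Y] = 3 * E[P] + 1
E[P] = (-2 + 2)/2 = 0
E[Y] = 3 * 0 + 1 = 1

1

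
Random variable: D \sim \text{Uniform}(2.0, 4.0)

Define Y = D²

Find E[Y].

E[D²] = Var(D) + (E[D])² = 0.33333333 + 9 = 9.3333333

9.3333333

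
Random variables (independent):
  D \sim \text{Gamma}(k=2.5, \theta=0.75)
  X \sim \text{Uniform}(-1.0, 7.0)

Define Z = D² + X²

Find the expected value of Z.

E[Z] = E[D²] + E[X²]
E[D²] = Var(D) + E[D]² = 1.40625 + 3.515625 = 4.921875
E[X²] = Var(X) + E[X]² = 5.3333333 + 9 = 14.333333
E[Z] = 4.921875 + 14.333333 = 19.255208

19.255208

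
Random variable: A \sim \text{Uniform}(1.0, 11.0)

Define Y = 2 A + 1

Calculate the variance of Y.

For Y = aA + b: Var(Y) = a² * Var(A)
Var(A) = (11 - 1)^2/12 = 8.3333333
Var(Y) = 2² * 8.3333333 = 4 * 8.3333333 = 33.333333

33.333333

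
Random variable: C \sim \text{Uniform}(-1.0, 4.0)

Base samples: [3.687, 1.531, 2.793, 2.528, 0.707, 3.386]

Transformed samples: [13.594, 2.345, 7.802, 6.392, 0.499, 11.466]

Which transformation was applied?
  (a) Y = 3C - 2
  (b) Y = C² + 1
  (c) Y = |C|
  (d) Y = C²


Checking option (d) Y = C²:
  C = 3.687 -> Y = 13.594 ✓
  C = 1.531 -> Y = 2.345 ✓
  C = 2.793 -> Y = 7.802 ✓
All samples match this transformation.

(d) C²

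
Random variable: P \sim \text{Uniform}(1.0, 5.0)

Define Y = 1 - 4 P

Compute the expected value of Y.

For Y = -4P + 1:
E[Y] = -4 * E[P] + 1
E[P] = (1 + 5)/2 = 3
E[Y] = -4 * 3 + 1 = -11

-11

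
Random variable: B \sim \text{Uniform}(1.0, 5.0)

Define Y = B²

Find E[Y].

Using E[X²] = Var(X) + (E[X])²:
E[B] = 3
Var(B) = (5 - 1)^2/12 = 1.3333333
E[B²] = 1.3333333 + 3² = 1.3333333 + 9 = 10.333333

10.333333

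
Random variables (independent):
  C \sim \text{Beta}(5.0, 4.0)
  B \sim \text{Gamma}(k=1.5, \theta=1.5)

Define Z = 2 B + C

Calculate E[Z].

E[Z] = 1*E[C] + 2*E[B]
E[C] = 0.55555556
E[B] = 2.25
E[Z] = 1*0.55555556 + 2*2.25 = 5.0555556

5.0555556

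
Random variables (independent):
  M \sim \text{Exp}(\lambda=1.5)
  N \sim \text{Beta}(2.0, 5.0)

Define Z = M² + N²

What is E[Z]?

E[Z] = E[M²] + E[N²]
E[M²] = Var(M) + E[M]² = 0.44444444 + 0.44444444 = 0.88888889
E[N²] = Var(N) + E[N]² = 0.025510204 + 0.081632653 = 0.10714286
E[Z] = 0.88888889 + 0.10714286 = 0.99603175

0.99603175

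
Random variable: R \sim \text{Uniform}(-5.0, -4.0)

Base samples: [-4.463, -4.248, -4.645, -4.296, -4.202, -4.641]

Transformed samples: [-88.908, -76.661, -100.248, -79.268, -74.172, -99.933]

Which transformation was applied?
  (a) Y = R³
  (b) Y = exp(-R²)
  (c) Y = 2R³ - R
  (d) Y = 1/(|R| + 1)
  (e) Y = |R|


Checking option (a) Y = R³:
  R = -4.463 -> Y = -88.908 ✓
  R = -4.248 -> Y = -76.661 ✓
  R = -4.645 -> Y = -100.248 ✓
All samples match this transformation.

(a) R³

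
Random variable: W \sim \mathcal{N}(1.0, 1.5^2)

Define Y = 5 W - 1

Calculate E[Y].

For Y = 5W - 1:
E[Y] = 5 * E[W] - 1
E[W] = 1.0 = 1
E[Y] = 5 * 1 - 1 = 4

4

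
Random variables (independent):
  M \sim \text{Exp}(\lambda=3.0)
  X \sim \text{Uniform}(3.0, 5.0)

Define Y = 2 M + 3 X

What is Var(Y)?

For independent RVs: Var(aX + bY) = a²Var(X) + b²Var(Y)
Var(M) = 0.11111111
Var(X) = 0.33333333
Var(Y) = 2²*0.11111111 + 3²*0.33333333
= 4*0.11111111 + 9*0.33333333 = 3.4444444

3.4444444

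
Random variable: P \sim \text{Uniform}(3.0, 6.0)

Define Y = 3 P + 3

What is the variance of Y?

For Y = aP + b: Var(Y) = a² * Var(P)
Var(P) = (6 - 3)^2/12 = 0.75
Var(Y) = 3² * 0.75 = 9 * 0.75 = 6.75

6.75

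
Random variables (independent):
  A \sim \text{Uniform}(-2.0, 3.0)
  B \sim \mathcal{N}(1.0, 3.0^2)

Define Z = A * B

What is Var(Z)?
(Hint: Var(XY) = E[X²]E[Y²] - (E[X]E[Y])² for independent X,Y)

Var(XY) = E[X²]E[Y²] - (E[X]E[Y])²
E[A] = 0.5, Var(A) = 2.0833333
E[B] = 1, Var(B) = 9
E[A²] = 2.0833333 + 0.5² = 2.3333333
E[B²] = 9 + 1² = 10
Var(Z) = 2.3333333*10 - (0.5*1)²
= 23.333333 - 0.25 = 23.083333

23.083333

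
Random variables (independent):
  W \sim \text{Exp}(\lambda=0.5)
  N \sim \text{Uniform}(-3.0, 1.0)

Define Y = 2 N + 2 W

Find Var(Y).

For independent RVs: Var(aX + bY) = a²Var(X) + b²Var(Y)
Var(W) = 4
Var(N) = 1.3333333
Var(Y) = 2²*4 + 2²*1.3333333
= 4*4 + 4*1.3333333 = 21.333333

21.333333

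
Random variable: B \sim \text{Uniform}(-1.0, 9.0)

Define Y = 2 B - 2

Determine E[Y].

For Y = 2B - 2:
E[Y] = 2 * E[B] - 2
E[B] = (-1 + 9)/2 = 4
E[Y] = 2 * 4 - 2 = 6

6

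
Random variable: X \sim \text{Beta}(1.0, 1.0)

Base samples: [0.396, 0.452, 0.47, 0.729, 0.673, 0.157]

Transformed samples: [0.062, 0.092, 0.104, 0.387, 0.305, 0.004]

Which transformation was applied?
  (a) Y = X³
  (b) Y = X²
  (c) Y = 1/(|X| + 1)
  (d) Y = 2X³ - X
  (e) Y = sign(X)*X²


Checking option (a) Y = X³:
  X = 0.396 -> Y = 0.062 ✓
  X = 0.452 -> Y = 0.092 ✓
  X = 0.47 -> Y = 0.104 ✓
All samples match this transformation.

(a) X³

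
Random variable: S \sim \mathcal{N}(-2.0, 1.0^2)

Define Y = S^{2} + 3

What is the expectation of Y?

E[Y] = 1*E[S²] + 3
E[S] = -2
E[S²] = Var(S) + (E[S])² = 1 + 4 = 5
E[Y] = 1*5 + 3 = 8

8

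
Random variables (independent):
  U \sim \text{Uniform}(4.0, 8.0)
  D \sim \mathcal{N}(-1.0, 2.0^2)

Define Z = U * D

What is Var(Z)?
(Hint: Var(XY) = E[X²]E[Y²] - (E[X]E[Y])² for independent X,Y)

Var(XY) = E[X²]E[Y²] - (E[X]E[Y])²
E[U] = 6, Var(U) = 1.3333333
E[D] = -1, Var(D) = 4
E[U²] = 1.3333333 + 6² = 37.333333
E[D²] = 4 + (-1)² = 5
Var(Z) = 37.333333*5 - (6*(-1))²
= 186.66667 - 36 = 150.66667

150.66667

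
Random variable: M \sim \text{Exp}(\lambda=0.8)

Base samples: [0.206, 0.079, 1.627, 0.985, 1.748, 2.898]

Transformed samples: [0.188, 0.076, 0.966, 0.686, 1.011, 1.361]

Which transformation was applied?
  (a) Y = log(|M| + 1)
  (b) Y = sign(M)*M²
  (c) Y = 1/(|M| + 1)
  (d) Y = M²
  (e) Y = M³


Checking option (a) Y = log(|M| + 1):
  M = 0.206 -> Y = 0.188 ✓
  M = 0.079 -> Y = 0.076 ✓
  M = 1.627 -> Y = 0.966 ✓
All samples match this transformation.

(a) log(|M| + 1)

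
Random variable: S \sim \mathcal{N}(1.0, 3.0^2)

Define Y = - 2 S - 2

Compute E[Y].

For Y = -2S - 2:
E[Y] = -2 * E[S] - 2
E[S] = 1.0 = 1
E[Y] = -2 * 1 - 2 = -4

-4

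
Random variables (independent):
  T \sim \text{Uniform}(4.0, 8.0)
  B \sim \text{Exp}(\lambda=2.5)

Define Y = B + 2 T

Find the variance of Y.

For independent RVs: Var(aX + bY) = a²Var(X) + b²Var(Y)
Var(T) = 1.3333333
Var(B) = 0.16
Var(Y) = 2²*1.3333333 + 1²*0.16
= 4*1.3333333 + 1*0.16 = 5.4933333

5.4933333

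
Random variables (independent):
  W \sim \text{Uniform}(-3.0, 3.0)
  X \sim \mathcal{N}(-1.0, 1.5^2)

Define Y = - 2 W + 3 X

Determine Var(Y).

For independent RVs: Var(aX + bY) = a²Var(X) + b²Var(Y)
Var(W) = 3
Var(X) = 2.25
Var(Y) = (-2)²*3 + 3²*2.25
= 4*3 + 9*2.25 = 32.25

32.25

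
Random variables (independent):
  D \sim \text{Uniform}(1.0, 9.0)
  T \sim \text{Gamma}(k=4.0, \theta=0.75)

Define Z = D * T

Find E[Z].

For independent RVs: E[XY] = E[X]*E[Y]
E[D] = 5
E[T] = 3
E[Z] = 5 * 3 = 15

15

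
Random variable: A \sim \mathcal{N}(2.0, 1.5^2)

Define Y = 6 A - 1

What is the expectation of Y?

For Y = 6A - 1:
E[Y] = 6 * E[A] - 1
E[A] = 2.0 = 2
E[Y] = 6 * 2 - 1 = 11

11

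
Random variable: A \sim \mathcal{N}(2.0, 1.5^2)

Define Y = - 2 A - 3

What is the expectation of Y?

For Y = -2A - 3:
E[Y] = -2 * E[A] - 3
E[A] = 2.0 = 2
E[Y] = -2 * 2 - 3 = -7

-7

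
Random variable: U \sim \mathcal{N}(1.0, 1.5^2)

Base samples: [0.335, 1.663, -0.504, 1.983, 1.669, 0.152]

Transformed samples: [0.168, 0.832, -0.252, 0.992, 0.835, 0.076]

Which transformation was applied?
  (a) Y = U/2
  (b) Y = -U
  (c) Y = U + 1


Checking option (a) Y = U/2:
  U = 0.335 -> Y = 0.168 ✓
  U = 1.663 -> Y = 0.832 ✓
  U = -0.504 -> Y = -0.252 ✓
All samples match this transformation.

(a) U/2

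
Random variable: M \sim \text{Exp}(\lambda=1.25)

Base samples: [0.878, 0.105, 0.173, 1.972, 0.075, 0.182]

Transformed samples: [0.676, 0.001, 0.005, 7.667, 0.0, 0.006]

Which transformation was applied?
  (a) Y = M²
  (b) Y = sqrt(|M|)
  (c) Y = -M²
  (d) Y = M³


Checking option (d) Y = M³:
  M = 0.878 -> Y = 0.676 ✓
  M = 0.105 -> Y = 0.001 ✓
  M = 0.173 -> Y = 0.005 ✓
All samples match this transformation.

(d) M³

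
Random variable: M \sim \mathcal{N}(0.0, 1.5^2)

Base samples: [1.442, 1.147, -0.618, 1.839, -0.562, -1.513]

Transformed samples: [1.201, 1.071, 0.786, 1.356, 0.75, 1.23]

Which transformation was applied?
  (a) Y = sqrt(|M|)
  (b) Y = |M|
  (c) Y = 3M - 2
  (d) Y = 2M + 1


Checking option (a) Y = sqrt(|M|):
  M = 1.442 -> Y = 1.201 ✓
  M = 1.147 -> Y = 1.071 ✓
  M = -0.618 -> Y = 0.786 ✓
All samples match this transformation.

(a) sqrt(|M|)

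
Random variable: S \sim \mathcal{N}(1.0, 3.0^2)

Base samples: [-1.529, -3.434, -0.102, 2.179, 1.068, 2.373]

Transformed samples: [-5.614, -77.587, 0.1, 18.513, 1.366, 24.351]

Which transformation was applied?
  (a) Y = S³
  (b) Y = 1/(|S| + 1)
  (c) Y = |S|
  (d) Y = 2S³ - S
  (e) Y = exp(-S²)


Checking option (d) Y = 2S³ - S:
  S = -1.529 -> Y = -5.614 ✓
  S = -3.434 -> Y = -77.587 ✓
  S = -0.102 -> Y = 0.1 ✓
All samples match this transformation.

(d) 2S³ - S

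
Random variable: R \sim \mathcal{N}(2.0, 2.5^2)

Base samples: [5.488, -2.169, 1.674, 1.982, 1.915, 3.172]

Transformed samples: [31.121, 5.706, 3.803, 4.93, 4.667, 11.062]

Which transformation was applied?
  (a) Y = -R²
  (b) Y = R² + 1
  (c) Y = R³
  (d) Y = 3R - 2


Checking option (b) Y = R² + 1:
  R = 5.488 -> Y = 31.121 ✓
  R = -2.169 -> Y = 5.706 ✓
  R = 1.674 -> Y = 3.803 ✓
All samples match this transformation.

(b) R² + 1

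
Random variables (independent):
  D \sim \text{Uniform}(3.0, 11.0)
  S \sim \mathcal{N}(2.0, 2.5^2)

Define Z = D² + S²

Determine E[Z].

E[Z] = E[D²] + E[S²]
E[D²] = Var(D) + E[D]² = 5.3333333 + 49 = 54.333333
E[S²] = Var(S) + E[S]² = 6.25 + 4 = 10.25
E[Z] = 54.333333 + 10.25 = 64.583333

64.583333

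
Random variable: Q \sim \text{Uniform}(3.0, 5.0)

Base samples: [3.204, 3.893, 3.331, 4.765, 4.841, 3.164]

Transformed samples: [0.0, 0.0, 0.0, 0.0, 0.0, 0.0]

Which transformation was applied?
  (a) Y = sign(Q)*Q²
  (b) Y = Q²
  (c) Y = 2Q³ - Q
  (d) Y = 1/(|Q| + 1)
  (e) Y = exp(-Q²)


Checking option (e) Y = exp(-Q²):
  Q = 3.204 -> Y = 0.0 ✓
  Q = 3.893 -> Y = 0.0 ✓
  Q = 3.331 -> Y = 0.0 ✓
All samples match this transformation.

(e) exp(-Q²)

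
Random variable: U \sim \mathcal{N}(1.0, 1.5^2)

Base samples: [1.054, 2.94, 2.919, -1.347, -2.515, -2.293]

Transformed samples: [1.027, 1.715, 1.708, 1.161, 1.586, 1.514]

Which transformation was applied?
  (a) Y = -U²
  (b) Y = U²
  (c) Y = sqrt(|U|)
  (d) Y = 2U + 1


Checking option (c) Y = sqrt(|U|):
  U = 1.054 -> Y = 1.027 ✓
  U = 2.94 -> Y = 1.715 ✓
  U = 2.919 -> Y = 1.708 ✓
All samples match this transformation.

(c) sqrt(|U|)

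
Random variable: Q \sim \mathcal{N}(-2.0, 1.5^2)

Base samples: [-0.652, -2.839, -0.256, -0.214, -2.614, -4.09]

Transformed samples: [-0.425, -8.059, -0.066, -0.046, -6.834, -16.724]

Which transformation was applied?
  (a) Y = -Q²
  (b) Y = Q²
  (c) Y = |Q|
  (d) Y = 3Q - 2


Checking option (a) Y = -Q²:
  Q = -0.652 -> Y = -0.425 ✓
  Q = -2.839 -> Y = -8.059 ✓
  Q = -0.256 -> Y = -0.066 ✓
All samples match this transformation.

(a) -Q²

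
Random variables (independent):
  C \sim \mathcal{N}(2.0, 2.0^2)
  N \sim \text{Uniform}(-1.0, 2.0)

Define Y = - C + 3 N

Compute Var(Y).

For independent RVs: Var(aX + bY) = a²Var(X) + b²Var(Y)
Var(C) = 4
Var(N) = 0.75
Var(Y) = (-1)²*4 + 3²*0.75
= 1*4 + 9*0.75 = 10.75

10.75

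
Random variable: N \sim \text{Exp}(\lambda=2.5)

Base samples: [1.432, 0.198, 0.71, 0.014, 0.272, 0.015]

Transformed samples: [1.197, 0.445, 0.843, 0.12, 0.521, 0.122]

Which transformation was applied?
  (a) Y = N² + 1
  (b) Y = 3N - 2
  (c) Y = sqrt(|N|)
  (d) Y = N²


Checking option (c) Y = sqrt(|N|):
  N = 1.432 -> Y = 1.197 ✓
  N = 0.198 -> Y = 0.445 ✓
  N = 0.71 -> Y = 0.843 ✓
All samples match this transformation.

(c) sqrt(|N|)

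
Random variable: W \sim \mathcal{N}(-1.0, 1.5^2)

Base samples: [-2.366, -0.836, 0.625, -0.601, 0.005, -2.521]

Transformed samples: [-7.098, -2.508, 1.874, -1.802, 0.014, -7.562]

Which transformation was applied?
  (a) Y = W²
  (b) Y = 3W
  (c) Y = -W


Checking option (b) Y = 3W:
  W = -2.366 -> Y = -7.098 ✓
  W = -0.836 -> Y = -2.508 ✓
  W = 0.625 -> Y = 1.874 ✓
All samples match this transformation.

(b) 3W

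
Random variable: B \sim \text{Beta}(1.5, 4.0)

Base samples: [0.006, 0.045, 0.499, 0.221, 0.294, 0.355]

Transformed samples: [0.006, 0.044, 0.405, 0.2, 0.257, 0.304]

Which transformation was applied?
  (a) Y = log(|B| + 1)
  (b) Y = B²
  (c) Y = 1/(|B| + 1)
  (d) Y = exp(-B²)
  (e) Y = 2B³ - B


Checking option (a) Y = log(|B| + 1):
  B = 0.006 -> Y = 0.006 ✓
  B = 0.045 -> Y = 0.044 ✓
  B = 0.499 -> Y = 0.405 ✓
All samples match this transformation.

(a) log(|B| + 1)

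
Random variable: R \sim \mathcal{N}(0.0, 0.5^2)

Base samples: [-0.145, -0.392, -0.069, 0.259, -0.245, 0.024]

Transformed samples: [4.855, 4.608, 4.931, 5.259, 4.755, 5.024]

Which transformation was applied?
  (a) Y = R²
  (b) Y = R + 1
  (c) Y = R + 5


Checking option (c) Y = R + 5:
  R = -0.145 -> Y = 4.855 ✓
  R = -0.392 -> Y = 4.608 ✓
  R = -0.069 -> Y = 4.931 ✓
All samples match this transformation.

(c) R + 5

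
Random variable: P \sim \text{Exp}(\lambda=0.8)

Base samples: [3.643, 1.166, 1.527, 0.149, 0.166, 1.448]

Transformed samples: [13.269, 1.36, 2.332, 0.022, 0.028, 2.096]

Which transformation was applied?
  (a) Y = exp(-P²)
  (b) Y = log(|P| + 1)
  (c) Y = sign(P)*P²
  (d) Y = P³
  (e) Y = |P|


Checking option (c) Y = sign(P)*P²:
  P = 3.643 -> Y = 13.269 ✓
  P = 1.166 -> Y = 1.36 ✓
  P = 1.527 -> Y = 2.332 ✓
All samples match this transformation.

(c) sign(P)*P²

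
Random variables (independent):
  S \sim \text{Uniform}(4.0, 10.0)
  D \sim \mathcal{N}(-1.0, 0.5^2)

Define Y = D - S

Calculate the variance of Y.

For independent RVs: Var(aX + bY) = a²Var(X) + b²Var(Y)
Var(S) = 3
Var(D) = 0.25
Var(Y) = (-1)²*3 + 1²*0.25
= 1*3 + 1*0.25 = 3.25

3.25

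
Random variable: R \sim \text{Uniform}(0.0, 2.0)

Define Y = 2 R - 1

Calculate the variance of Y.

For Y = aR + b: Var(Y) = a² * Var(R)
Var(R) = (2 - 0)^2/12 = 0.33333333
Var(Y) = 2² * 0.33333333 = 4 * 0.33333333 = 1.3333333

1.3333333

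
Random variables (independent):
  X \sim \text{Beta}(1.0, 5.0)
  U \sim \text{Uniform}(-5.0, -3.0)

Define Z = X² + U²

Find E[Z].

E[Z] = E[X²] + E[U²]
E[X²] = Var(X) + E[X]² = 0.01984127 + 0.027777778 = 0.047619048
E[U²] = Var(U) + E[U]² = 0.33333333 + 16 = 16.333333
E[Z] = 0.047619048 + 16.333333 = 16.380952

16.380952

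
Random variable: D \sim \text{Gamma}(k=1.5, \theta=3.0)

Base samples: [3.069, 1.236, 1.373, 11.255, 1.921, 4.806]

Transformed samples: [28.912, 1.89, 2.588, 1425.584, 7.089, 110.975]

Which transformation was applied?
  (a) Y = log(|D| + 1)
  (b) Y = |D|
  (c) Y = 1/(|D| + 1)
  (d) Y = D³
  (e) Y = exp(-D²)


Checking option (d) Y = D³:
  D = 3.069 -> Y = 28.912 ✓
  D = 1.236 -> Y = 1.89 ✓
  D = 1.373 -> Y = 2.588 ✓
All samples match this transformation.

(d) D³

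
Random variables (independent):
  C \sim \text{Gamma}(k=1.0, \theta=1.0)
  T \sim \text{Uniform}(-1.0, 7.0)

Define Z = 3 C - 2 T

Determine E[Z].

E[Z] = 3*E[C] - 2*E[T]
E[C] = 1
E[T] = 3
E[Z] = 3*1 - 2*3 = -3

-3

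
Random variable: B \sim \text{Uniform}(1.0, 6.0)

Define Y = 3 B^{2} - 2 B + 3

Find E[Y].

E[Y] = 3*E[B²] - 2*E[B] + 3
E[B] = 3.5
E[B²] = Var(B) + (E[B])² = 2.0833333 + 12.25 = 14.333333
E[Y] = 3*14.333333 - 2*3.5 + 3 = 39

39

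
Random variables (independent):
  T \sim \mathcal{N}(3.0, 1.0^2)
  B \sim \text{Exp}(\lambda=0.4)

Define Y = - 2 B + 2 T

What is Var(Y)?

For independent RVs: Var(aX + bY) = a²Var(X) + b²Var(Y)
Var(T) = 1
Var(B) = 6.25
Var(Y) = 2²*1 + (-2)²*6.25
= 4*1 + 4*6.25 = 29

29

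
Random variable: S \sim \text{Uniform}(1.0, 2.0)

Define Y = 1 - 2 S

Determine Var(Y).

For Y = aS + b: Var(Y) = a² * Var(S)
Var(S) = (2 - 1)^2/12 = 0.083333333
Var(Y) = (-2)² * 0.083333333 = 4 * 0.083333333 = 0.33333333

0.33333333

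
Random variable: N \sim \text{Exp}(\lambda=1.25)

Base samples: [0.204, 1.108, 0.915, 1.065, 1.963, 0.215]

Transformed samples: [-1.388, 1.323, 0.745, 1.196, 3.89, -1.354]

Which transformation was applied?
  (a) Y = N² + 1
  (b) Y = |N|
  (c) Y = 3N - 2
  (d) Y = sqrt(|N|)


Checking option (c) Y = 3N - 2:
  N = 0.204 -> Y = -1.388 ✓
  N = 1.108 -> Y = 1.323 ✓
  N = 0.915 -> Y = 0.745 ✓
All samples match this transformation.

(c) 3N - 2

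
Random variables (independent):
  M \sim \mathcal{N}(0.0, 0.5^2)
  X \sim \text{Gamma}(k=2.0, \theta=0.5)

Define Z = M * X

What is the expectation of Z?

For independent RVs: E[XY] = E[X]*E[Y]
E[M] = 0
E[X] = 1
E[Z] = 0 * 1 = 0

0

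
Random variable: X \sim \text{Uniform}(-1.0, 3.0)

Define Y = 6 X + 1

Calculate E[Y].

For Y = 6X + 1:
E[Y] = 6 * E[X] + 1
E[X] = (-1 + 3)/2 = 1
E[Y] = 6 * 1 + 1 = 7

7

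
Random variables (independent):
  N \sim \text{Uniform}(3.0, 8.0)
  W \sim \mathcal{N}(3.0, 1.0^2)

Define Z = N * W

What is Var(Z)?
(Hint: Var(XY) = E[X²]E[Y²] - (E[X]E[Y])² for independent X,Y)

Var(XY) = E[X²]E[Y²] - (E[X]E[Y])²
E[N] = 5.5, Var(N) = 2.0833333
E[W] = 3, Var(W) = 1
E[N²] = 2.0833333 + 5.5² = 32.333333
E[W²] = 1 + 3² = 10
Var(Z) = 32.333333*10 - (5.5*3)²
= 323.33333 - 272.25 = 51.083333

51.083333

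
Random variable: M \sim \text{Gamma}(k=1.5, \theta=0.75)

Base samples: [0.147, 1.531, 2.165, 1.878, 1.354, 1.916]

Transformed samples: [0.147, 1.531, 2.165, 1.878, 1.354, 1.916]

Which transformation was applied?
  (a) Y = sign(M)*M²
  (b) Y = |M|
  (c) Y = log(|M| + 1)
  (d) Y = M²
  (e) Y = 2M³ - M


Checking option (b) Y = |M|:
  M = 0.147 -> Y = 0.147 ✓
  M = 1.531 -> Y = 1.531 ✓
  M = 2.165 -> Y = 2.165 ✓
All samples match this transformation.

(b) |M|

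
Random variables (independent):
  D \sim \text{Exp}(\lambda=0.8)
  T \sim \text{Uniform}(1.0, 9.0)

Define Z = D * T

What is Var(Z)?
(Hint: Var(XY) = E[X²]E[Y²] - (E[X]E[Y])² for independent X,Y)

Var(XY) = E[X²]E[Y²] - (E[X]E[Y])²
E[D] = 1.25, Var(D) = 1.5625
E[T] = 5, Var(T) = 5.3333333
E[D²] = 1.5625 + 1.25² = 3.125
E[T²] = 5.3333333 + 5² = 30.333333
Var(Z) = 3.125*30.333333 - (1.25*5)²
= 94.791667 - 39.0625 = 55.729167

55.729167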